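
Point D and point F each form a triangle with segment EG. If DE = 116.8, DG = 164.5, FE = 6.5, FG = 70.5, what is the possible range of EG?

From triangle DEG: |116.8 − 164.5| < EG < 116.8 + 164.5, i.e. 47.7 < EG < 281.3.
From triangle FEG: 64.0 < EG < 77.0.
Both must hold, so EG lies in the intersection.

64.0 < EG < 77.0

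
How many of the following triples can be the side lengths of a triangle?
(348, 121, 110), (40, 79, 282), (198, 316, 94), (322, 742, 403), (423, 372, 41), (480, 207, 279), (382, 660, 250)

(110,121,348): 110+121 ≤ 348 → not valid
(40,79,282): 40+79 ≤ 282 → not valid
(94,198,316): 94+198 ≤ 316 → not valid
(322,403,742): 322+403 ≤ 742 → not valid
(41,372,423): 41+372 ≤ 423 → not valid
(207,279,480): 207+279 > 480 → valid
(250,382,660): 250+382 ≤ 660 → not valid
1 of the 7 triples forms a triangle.

1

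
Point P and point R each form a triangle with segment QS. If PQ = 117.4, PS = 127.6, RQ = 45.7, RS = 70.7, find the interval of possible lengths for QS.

From triangle PQS: |117.4 − 127.6| < QS < 117.4 + 127.6, i.e. 10.2 < QS < 245.0.
From triangle RQS: 25.0 < QS < 116.4.
Both must hold, so QS lies in the intersection.

25.0 < QS < 116.4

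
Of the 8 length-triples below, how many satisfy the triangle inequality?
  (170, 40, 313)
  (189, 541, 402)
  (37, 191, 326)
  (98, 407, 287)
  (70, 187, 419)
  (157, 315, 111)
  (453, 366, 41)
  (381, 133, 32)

(40,170,313): 40+170 ≤ 313 → not valid
(189,402,541): 189+402 > 541 → valid
(37,191,326): 37+191 ≤ 326 → not valid
(98,287,407): 98+287 ≤ 407 → not valid
(70,187,419): 70+187 ≤ 419 → not valid
(111,157,315): 111+157 ≤ 315 → not valid
(41,366,453): 41+366 ≤ 453 → not valid
(32,133,381): 32+133 ≤ 381 → not valid
1 of the 8 triples forms a triangle.

1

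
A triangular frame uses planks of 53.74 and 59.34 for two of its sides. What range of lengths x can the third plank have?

5.60 < x < 113.08

By the triangle inequality, x must be less than 53.74 + 59.34 = 113.08 and greater than |53.74 − 59.34| = 5.60.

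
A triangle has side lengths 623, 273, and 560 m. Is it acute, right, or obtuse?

right

Compare the square of the longest side to the sum of squares of the other two: 273² + 560² = 388129 = 623².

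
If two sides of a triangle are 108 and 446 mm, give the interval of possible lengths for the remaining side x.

338 < x < 554

By the triangle inequality, x must be less than 108 + 446 = 554 and greater than |108 − 446| = 338.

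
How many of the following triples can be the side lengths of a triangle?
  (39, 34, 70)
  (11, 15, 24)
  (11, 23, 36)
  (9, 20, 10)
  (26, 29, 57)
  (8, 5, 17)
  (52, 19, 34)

(34,39,70): 34+39 > 70 → valid
(11,15,24): 11+15 > 24 → valid
(11,23,36): 11+23 ≤ 36 → not valid
(9,10,20): 9+10 ≤ 20 → not valid
(26,29,57): 26+29 ≤ 57 → not valid
(5,8,17): 5+8 ≤ 17 → not valid
(19,34,52): 19+34 > 52 → valid
3 of the 7 triples form a triangle.

3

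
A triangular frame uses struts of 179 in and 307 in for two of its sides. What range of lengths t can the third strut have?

128 < t < 486 (in)

By the triangle inequality, t must be less than 179 + 307 = 486 and greater than |179 − 307| = 128.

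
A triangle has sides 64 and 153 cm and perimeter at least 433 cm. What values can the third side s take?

Triangle inequality alone gives 89 < s < 217.
The perimeter condition gives s ≥ 433 − 64 − 153 = 216.
Intersecting the two: 216 ≤ s < 217.

216 ≤ s < 217 cm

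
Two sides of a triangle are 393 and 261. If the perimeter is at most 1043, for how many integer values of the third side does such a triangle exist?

Triangle inequality: 132 < x < 654. Perimeter ≤ 1043 gives x ≤ 1043 − 393 − 261 = 389.
So 132 < x ≤ 389; integers 133 through 389: 257 values.

257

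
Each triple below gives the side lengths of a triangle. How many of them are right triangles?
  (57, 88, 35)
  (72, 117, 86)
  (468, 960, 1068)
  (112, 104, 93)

(57,88,35): 35²+57² = 4474 < 7744 = 88² → obtuse
(72,117,86): 72²+86² = 12580 < 13689 = 117² → obtuse
(468,960,1068): 468²+960² = 1140624 = 1068² → right
(112,104,93): 93²+104² = 19465 > 12544 = 112² → acute
1 of the 4 is right.

1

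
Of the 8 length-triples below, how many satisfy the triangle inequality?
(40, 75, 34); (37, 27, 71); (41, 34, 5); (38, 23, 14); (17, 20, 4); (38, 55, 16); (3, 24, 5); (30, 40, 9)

1

(34,40,75): 34+40 ≤ 75 → not valid
(27,37,71): 27+37 ≤ 71 → not valid
(5,34,41): 5+34 ≤ 41 → not valid
(14,23,38): 14+23 ≤ 38 → not valid
(4,17,20): 4+17 > 20 → valid
(16,38,55): 16+38 ≤ 55 → not valid
(3,5,24): 3+5 ≤ 24 → not valid
(9,30,40): 9+30 ≤ 40 → not valid
1 of the 8 triples forms a triangle.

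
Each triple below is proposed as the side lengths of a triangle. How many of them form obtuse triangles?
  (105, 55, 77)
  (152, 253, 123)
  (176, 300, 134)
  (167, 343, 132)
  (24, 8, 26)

4

(105,55,77): 55²+77² = 8954 < 11025 = 105² → obtuse
(152,253,123): 123²+152² = 38233 < 64009 = 253² → obtuse
(176,300,134): 134²+176² = 48932 < 90000 = 300² → obtuse
(167,343,132): 132+167 ≤ 343, not a triangle
(24,8,26): 8²+24² = 640 < 676 = 26² → obtuse
4 of the 5 are obtuse.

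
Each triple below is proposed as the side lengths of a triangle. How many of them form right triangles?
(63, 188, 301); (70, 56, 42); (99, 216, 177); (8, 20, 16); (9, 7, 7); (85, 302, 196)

1

(63,188,301): 63+188 ≤ 301, not a triangle
(70,56,42): 42²+56² = 4900 = 70² → right
(99,216,177): 99²+177² = 41130 < 46656 = 216² → obtuse
(8,20,16): 8²+16² = 320 < 400 = 20² → obtuse
(9,7,7): 7²+7² = 98 > 81 = 9² → acute
(85,302,196): 85+196 ≤ 302, not a triangle
1 of the 6 is right.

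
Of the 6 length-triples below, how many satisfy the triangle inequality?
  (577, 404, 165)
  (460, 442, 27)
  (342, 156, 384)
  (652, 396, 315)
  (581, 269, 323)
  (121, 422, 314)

(165,404,577): 165+404 ≤ 577 → not valid
(27,442,460): 27+442 > 460 → valid
(156,342,384): 156+342 > 384 → valid
(315,396,652): 315+396 > 652 → valid
(269,323,581): 269+323 > 581 → valid
(121,314,422): 121+314 > 422 → valid
5 of the 6 triples form a triangle.

5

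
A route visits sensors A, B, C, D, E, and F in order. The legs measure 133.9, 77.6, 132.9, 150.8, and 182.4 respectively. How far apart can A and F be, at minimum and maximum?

0 ≤ AF ≤ 677.6

The maximum is all hops collinear in one direction: 133.9 + 77.6 + 132.9 + 150.8 + 182.4 = 677.6.
The longest hop is 182.4; the others sum to 495.2. Since 182.4 ≤ 495.2, the path can fold back on itself completely, so the minimum distance is 0.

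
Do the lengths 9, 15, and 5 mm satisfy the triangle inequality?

No

The longest side is 15, but the other two sum to only 14.
14 < 15, so the triangle inequality fails.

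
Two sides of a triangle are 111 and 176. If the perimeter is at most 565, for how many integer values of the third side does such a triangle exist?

Triangle inequality: 65 < x < 287. Perimeter ≤ 565 gives x ≤ 565 − 111 − 176 = 278.
So 65 < x ≤ 278; integers 66 through 278: 213 values.

213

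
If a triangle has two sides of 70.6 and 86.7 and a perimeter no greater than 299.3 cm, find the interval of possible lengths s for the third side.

16.1 < s ≤ 142.0 cm

Triangle inequality alone gives 16.1 < s < 157.3.
The perimeter condition gives s ≤ 299.3 − 70.6 − 86.7 = 142.0.
Intersecting the two: 16.1 < s ≤ 142.0.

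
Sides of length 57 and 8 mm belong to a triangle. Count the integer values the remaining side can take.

The third side lies in the open interval (49, 65).
Integers from 50 to 64 inclusive: 64 − 50 + 1 = 15.

15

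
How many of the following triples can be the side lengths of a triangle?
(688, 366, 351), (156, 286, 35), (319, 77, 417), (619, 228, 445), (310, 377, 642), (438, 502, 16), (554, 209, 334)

(351,366,688): 351+366 > 688 → valid
(35,156,286): 35+156 ≤ 286 → not valid
(77,319,417): 77+319 ≤ 417 → not valid
(228,445,619): 228+445 > 619 → valid
(310,377,642): 310+377 > 642 → valid
(16,438,502): 16+438 ≤ 502 → not valid
(209,334,554): 209+334 ≤ 554 → not valid
3 of the 7 triples form a triangle.

3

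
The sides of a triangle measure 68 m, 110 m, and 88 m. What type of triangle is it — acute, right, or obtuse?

Compare the square of the longest side to the sum of squares of the other two: 68² + 88² = 12368 > 12100 = 110².

acute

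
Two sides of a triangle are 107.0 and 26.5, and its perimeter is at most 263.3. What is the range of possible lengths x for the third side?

80.5 < x ≤ 129.8

Triangle inequality alone gives 80.5 < x < 133.5.
The perimeter condition gives x ≤ 263.3 − 107.0 − 26.5 = 129.8.
Intersecting the two: 80.5 < x ≤ 129.8.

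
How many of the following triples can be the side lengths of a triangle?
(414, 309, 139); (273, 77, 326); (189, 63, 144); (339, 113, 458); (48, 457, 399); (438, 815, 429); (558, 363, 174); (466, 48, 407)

(139,309,414): 139+309 > 414 → valid
(77,273,326): 77+273 > 326 → valid
(63,144,189): 63+144 > 189 → valid
(113,339,458): 113+339 ≤ 458 → not valid
(48,399,457): 48+399 ≤ 457 → not valid
(429,438,815): 429+438 > 815 → valid
(174,363,558): 174+363 ≤ 558 → not valid
(48,407,466): 48+407 ≤ 466 → not valid
4 of the 8 triples form a triangle.

4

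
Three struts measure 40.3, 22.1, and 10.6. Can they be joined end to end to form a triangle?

The longest side is 40.3, but the other two sum to only 32.7.
32.7 < 40.3, so the triangle inequality fails.

No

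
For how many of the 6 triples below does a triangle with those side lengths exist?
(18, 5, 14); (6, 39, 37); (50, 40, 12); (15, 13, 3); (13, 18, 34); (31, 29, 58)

5

(5,14,18): 5+14 > 18 → valid
(6,37,39): 6+37 > 39 → valid
(12,40,50): 12+40 > 50 → valid
(3,13,15): 3+13 > 15 → valid
(13,18,34): 13+18 ≤ 34 → not valid
(29,31,58): 29+31 > 58 → valid
5 of the 6 triples form a triangle.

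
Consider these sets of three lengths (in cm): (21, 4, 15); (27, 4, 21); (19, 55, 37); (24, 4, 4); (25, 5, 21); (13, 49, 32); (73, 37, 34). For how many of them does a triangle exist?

2

(4,15,21): 4+15 ≤ 21 → not valid
(4,21,27): 4+21 ≤ 27 → not valid
(19,37,55): 19+37 > 55 → valid
(4,4,24): 4+4 ≤ 24 → not valid
(5,21,25): 5+21 > 25 → valid
(13,32,49): 13+32 ≤ 49 → not valid
(34,37,73): 34+37 ≤ 73 → not valid
2 of the 7 triples form a triangle.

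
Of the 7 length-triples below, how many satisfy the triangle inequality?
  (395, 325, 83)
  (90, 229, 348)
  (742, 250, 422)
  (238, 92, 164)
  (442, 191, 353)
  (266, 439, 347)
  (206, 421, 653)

4

(83,325,395): 83+325 > 395 → valid
(90,229,348): 90+229 ≤ 348 → not valid
(250,422,742): 250+422 ≤ 742 → not valid
(92,164,238): 92+164 > 238 → valid
(191,353,442): 191+353 > 442 → valid
(266,347,439): 266+347 > 439 → valid
(206,421,653): 206+421 ≤ 653 → not valid
4 of the 7 triples form a triangle.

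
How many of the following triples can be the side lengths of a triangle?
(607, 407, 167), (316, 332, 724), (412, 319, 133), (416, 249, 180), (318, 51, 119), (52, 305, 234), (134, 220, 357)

2

(167,407,607): 167+407 ≤ 607 → not valid
(316,332,724): 316+332 ≤ 724 → not valid
(133,319,412): 133+319 > 412 → valid
(180,249,416): 180+249 > 416 → valid
(51,119,318): 51+119 ≤ 318 → not valid
(52,234,305): 52+234 ≤ 305 → not valid
(134,220,357): 134+220 ≤ 357 → not valid
2 of the 7 triples form a triangle.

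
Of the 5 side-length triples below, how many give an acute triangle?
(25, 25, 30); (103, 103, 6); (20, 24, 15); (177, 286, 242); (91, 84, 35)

(25,25,30): 25²+25² = 1250 > 900 = 30² → acute
(103,103,6): 6²+103² = 10645 > 10609 = 103² → acute
(20,24,15): 15²+20² = 625 > 576 = 24² → acute
(177,286,242): 177²+242² = 89893 > 81796 = 286² → acute
(91,84,35): 35²+84² = 8281 = 91² → right
4 of the 5 are acute.

4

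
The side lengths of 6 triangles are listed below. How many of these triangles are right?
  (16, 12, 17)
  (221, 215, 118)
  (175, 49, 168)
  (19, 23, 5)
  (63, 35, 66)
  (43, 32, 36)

1

(16,12,17): 12²+16² = 400 > 289 = 17² → acute
(221,215,118): 118²+215² = 60149 > 48841 = 221² → acute
(175,49,168): 49²+168² = 30625 = 175² → right
(19,23,5): 5²+19² = 386 < 529 = 23² → obtuse
(63,35,66): 35²+63² = 5194 > 4356 = 66² → acute
(43,32,36): 32²+36² = 2320 > 1849 = 43² → acute
1 of the 6 is right.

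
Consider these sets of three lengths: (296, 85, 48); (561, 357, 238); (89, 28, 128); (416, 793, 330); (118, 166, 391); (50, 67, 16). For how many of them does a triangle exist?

1

(48,85,296): 48+85 ≤ 296 → not valid
(238,357,561): 238+357 > 561 → valid
(28,89,128): 28+89 ≤ 128 → not valid
(330,416,793): 330+416 ≤ 793 → not valid
(118,166,391): 118+166 ≤ 391 → not valid
(16,50,67): 16+50 ≤ 67 → not valid
1 of the 6 triples forms a triangle.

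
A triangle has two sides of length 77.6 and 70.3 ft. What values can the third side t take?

7.3 < t < 147.9

By the triangle inequality, t must be less than 77.6 + 70.3 = 147.9 and greater than |77.6 − 70.3| = 7.3.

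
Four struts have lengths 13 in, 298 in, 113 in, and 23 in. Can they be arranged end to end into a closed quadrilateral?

No

For a quadrilateral, each side must be shorter than the sum of the others.
Here the longest side is 298, but the remaining 3 sides sum to only 149.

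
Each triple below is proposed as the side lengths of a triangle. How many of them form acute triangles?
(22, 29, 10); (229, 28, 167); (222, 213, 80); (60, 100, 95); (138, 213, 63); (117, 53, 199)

(22,29,10): 10²+22² = 584 < 841 = 29² → obtuse
(229,28,167): 28+167 ≤ 229, not a triangle
(222,213,80): 80²+213² = 51769 > 49284 = 222² → acute
(60,100,95): 60²+95² = 12625 > 10000 = 100² → acute
(138,213,63): 63+138 ≤ 213, not a triangle
(117,53,199): 53+117 ≤ 199, not a triangle
2 of the 6 are acute.

2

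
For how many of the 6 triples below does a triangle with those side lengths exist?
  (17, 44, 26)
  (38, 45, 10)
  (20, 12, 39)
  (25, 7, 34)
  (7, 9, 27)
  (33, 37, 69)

(17,26,44): 17+26 ≤ 44 → not valid
(10,38,45): 10+38 > 45 → valid
(12,20,39): 12+20 ≤ 39 → not valid
(7,25,34): 7+25 ≤ 34 → not valid
(7,9,27): 7+9 ≤ 27 → not valid
(33,37,69): 33+37 > 69 → valid
2 of the 6 triples form a triangle.

2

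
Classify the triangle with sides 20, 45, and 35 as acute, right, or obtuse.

obtuse

Compare the square of the longest side to the sum of squares of the other two: 20² + 35² = 1625 < 2025 = 45².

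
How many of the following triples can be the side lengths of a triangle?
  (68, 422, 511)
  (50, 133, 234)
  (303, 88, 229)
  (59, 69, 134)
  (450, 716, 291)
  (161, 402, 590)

(68,422,511): 68+422 ≤ 511 → not valid
(50,133,234): 50+133 ≤ 234 → not valid
(88,229,303): 88+229 > 303 → valid
(59,69,134): 59+69 ≤ 134 → not valid
(291,450,716): 291+450 > 716 → valid
(161,402,590): 161+402 ≤ 590 → not valid
2 of the 6 triples form a triangle.

2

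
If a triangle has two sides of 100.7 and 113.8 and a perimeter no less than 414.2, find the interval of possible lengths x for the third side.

199.7 ≤ x < 214.5

Triangle inequality alone gives 13.1 < x < 214.5.
The perimeter condition gives x ≥ 414.2 − 100.7 − 113.8 = 199.7.
Intersecting the two: 199.7 ≤ x < 214.5.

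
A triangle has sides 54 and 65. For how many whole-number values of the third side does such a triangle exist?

The third side lies in the open interval (11, 119).
Integers from 12 to 118 inclusive: 118 − 12 + 1 = 107.

107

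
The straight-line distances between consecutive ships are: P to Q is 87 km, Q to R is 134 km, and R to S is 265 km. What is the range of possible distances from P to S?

44 ≤ PS ≤ 486 km

The maximum is all hops collinear in one direction: 87 + 134 + 265 = 486.
The longest hop is 265; the others sum to 221. Folding the others back against it leaves at least 265 − 221 = 44.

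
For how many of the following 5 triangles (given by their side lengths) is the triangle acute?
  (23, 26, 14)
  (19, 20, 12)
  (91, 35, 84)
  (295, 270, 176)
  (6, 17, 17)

(23,26,14): 14²+23² = 725 > 676 = 26² → acute
(19,20,12): 12²+19² = 505 > 400 = 20² → acute
(91,35,84): 35²+84² = 8281 = 91² → right
(295,270,176): 176²+270² = 103876 > 87025 = 295² → acute
(6,17,17): 6²+17² = 325 > 289 = 17² → acute
4 of the 5 are acute.

4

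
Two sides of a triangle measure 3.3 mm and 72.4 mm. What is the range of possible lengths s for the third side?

69.1 < s < 75.7

By the triangle inequality, s must be less than 3.3 + 72.4 = 75.7 and greater than |3.3 − 72.4| = 69.1.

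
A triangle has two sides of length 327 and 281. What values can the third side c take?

By the triangle inequality, c must be less than 327 + 281 = 608 and greater than |327 − 281| = 46.

46 < c < 608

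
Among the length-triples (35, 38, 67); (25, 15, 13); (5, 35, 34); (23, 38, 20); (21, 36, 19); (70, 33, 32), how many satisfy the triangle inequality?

(35,38,67): 35+38 > 67 → valid
(13,15,25): 13+15 > 25 → valid
(5,34,35): 5+34 > 35 → valid
(20,23,38): 20+23 > 38 → valid
(19,21,36): 19+21 > 36 → valid
(32,33,70): 32+33 ≤ 70 → not valid
5 of the 6 triples form a triangle.

5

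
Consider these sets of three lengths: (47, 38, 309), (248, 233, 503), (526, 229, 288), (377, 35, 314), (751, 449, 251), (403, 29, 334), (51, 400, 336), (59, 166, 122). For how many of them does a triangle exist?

1

(38,47,309): 38+47 ≤ 309 → not valid
(233,248,503): 233+248 ≤ 503 → not valid
(229,288,526): 229+288 ≤ 526 → not valid
(35,314,377): 35+314 ≤ 377 → not valid
(251,449,751): 251+449 ≤ 751 → not valid
(29,334,403): 29+334 ≤ 403 → not valid
(51,336,400): 51+336 ≤ 400 → not valid
(59,122,166): 59+122 > 166 → valid
1 of the 8 triples forms a triangle.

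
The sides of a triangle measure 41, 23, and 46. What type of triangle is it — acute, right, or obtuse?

Compare the square of the longest side to the sum of squares of the other two: 23² + 41² = 2210 > 2116 = 46².

acute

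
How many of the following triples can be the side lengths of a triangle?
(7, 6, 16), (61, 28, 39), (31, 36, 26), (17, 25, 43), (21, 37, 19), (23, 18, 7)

4

(6,7,16): 6+7 ≤ 16 → not valid
(28,39,61): 28+39 > 61 → valid
(26,31,36): 26+31 > 36 → valid
(17,25,43): 17+25 ≤ 43 → not valid
(19,21,37): 19+21 > 37 → valid
(7,18,23): 7+18 > 23 → valid
4 of the 6 triples form a triangle.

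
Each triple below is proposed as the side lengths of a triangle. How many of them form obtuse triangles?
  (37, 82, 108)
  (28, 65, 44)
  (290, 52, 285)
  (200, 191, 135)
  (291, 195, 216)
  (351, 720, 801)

(37,82,108): 37²+82² = 8093 < 11664 = 108² → obtuse
(28,65,44): 28²+44² = 2720 < 4225 = 65² → obtuse
(290,52,285): 52²+285² = 83929 < 84100 = 290² → obtuse
(200,191,135): 135²+191² = 54706 > 40000 = 200² → acute
(291,195,216): 195²+216² = 84681 = 291² → right
(351,720,801): 351²+720² = 641601 = 801² → right
3 of the 6 are obtuse.

3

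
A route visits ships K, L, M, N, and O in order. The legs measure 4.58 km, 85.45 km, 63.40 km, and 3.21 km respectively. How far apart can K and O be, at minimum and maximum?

The maximum is all hops collinear in one direction: 4.58 + 85.45 + 63.40 + 3.21 = 156.64.
The longest hop is 85.45; the others sum to 71.19. Folding the others back against it leaves at least 85.45 − 71.19 = 14.26.

14.26 ≤ KO ≤ 156.64 km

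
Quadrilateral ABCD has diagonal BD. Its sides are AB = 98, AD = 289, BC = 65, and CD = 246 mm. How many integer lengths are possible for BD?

From triangle ABD: 191 < BD < 387.
From triangle CBD: 181 < BD < 311.
Intersection: 191 < BD < 311, so integers 192 through 310: 119 values.

119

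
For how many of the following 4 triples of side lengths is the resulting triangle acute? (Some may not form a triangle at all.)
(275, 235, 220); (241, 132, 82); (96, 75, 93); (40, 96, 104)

(275,235,220): 220²+235² = 103625 > 75625 = 275² → acute
(241,132,82): 82+132 ≤ 241, not a triangle
(96,75,93): 75²+93² = 14274 > 9216 = 96² → acute
(40,96,104): 40²+96² = 10816 = 104² → right
2 of the 4 are acute.

2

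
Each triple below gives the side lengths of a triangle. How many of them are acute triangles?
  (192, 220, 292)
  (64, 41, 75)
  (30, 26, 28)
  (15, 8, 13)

3

(192,220,292): 192²+220² = 85264 = 292² → right
(64,41,75): 41²+64² = 5777 > 5625 = 75² → acute
(30,26,28): 26²+28² = 1460 > 900 = 30² → acute
(15,8,13): 8²+13² = 233 > 225 = 15² → acute
3 of the 4 are acute.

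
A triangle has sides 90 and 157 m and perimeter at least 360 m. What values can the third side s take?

113 ≤ s < 247

Triangle inequality alone gives 67 < s < 247.
The perimeter condition gives s ≥ 360 − 90 − 157 = 113.
Intersecting the two: 113 ≤ s < 247.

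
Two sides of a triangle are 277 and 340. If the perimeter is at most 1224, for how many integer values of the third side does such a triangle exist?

Triangle inequality: 63 < x < 617. Perimeter ≤ 1224 gives x ≤ 1224 − 277 − 340 = 607.
So 63 < x ≤ 607; integers 64 through 607: 544 values.

544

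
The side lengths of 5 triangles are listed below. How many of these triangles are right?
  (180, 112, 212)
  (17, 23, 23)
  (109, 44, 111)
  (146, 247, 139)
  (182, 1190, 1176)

(180,112,212): 112²+180² = 44944 = 212² → right
(17,23,23): 17²+23² = 818 > 529 = 23² → acute
(109,44,111): 44²+109² = 13817 > 12321 = 111² → acute
(146,247,139): 139²+146² = 40637 < 61009 = 247² → obtuse
(182,1190,1176): 182²+1176² = 1416100 = 1190² → right
2 of the 5 are right.

2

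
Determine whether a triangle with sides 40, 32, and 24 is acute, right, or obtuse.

right

Compare the square of the longest side to the sum of squares of the other two: 24² + 32² = 1600 = 40².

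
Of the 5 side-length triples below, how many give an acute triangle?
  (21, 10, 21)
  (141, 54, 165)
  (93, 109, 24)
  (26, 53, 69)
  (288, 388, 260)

(21,10,21): 10²+21² = 541 > 441 = 21² → acute
(141,54,165): 54²+141² = 22797 < 27225 = 165² → obtuse
(93,109,24): 24²+93² = 9225 < 11881 = 109² → obtuse
(26,53,69): 26²+53² = 3485 < 4761 = 69² → obtuse
(288,388,260): 260²+288² = 150544 = 388² → right
1 of the 5 is acute.

1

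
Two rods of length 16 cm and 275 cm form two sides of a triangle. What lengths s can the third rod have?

259 < s < 291 (cm)

By the triangle inequality, s must be less than 16 + 275 = 291 and greater than |16 − 275| = 259.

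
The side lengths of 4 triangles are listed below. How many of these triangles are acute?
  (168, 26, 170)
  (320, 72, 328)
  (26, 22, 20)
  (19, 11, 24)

1

(168,26,170): 26²+168² = 28900 = 170² → right
(320,72,328): 72²+320² = 107584 = 328² → right
(26,22,20): 20²+22² = 884 > 676 = 26² → acute
(19,11,24): 11²+19² = 482 < 576 = 24² → obtuse
1 of the 4 is acute.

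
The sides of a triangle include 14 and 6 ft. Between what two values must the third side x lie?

By the triangle inequality, x must be less than 14 + 6 = 20 and greater than |14 − 6| = 8.

8 < x < 20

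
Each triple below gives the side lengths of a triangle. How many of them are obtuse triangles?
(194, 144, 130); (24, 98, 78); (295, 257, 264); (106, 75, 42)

(194,144,130): 130²+144² = 37636 = 194² → right
(24,98,78): 24²+78² = 6660 < 9604 = 98² → obtuse
(295,257,264): 257²+264² = 135745 > 87025 = 295² → acute
(106,75,42): 42²+75² = 7389 < 11236 = 106² → obtuse
2 of the 4 are obtuse.

2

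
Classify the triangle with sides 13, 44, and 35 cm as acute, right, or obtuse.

obtuse

Compare the square of the longest side to the sum of squares of the other two: 13² + 35² = 1394 < 1936 = 44².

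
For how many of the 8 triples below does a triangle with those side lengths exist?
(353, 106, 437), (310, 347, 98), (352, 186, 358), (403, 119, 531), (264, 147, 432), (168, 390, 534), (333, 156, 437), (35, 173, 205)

6

(106,353,437): 106+353 > 437 → valid
(98,310,347): 98+310 > 347 → valid
(186,352,358): 186+352 > 358 → valid
(119,403,531): 119+403 ≤ 531 → not valid
(147,264,432): 147+264 ≤ 432 → not valid
(168,390,534): 168+390 > 534 → valid
(156,333,437): 156+333 > 437 → valid
(35,173,205): 35+173 > 205 → valid
6 of the 8 triples form a triangle.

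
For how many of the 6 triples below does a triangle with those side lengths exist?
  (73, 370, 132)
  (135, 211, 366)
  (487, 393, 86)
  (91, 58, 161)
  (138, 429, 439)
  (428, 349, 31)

1

(73,132,370): 73+132 ≤ 370 → not valid
(135,211,366): 135+211 ≤ 366 → not valid
(86,393,487): 86+393 ≤ 487 → not valid
(58,91,161): 58+91 ≤ 161 → not valid
(138,429,439): 138+429 > 439 → valid
(31,349,428): 31+349 ≤ 428 → not valid
1 of the 6 triples forms a triangle.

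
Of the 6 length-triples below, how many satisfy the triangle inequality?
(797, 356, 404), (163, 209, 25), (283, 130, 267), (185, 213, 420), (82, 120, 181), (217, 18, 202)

(356,404,797): 356+404 ≤ 797 → not valid
(25,163,209): 25+163 ≤ 209 → not valid
(130,267,283): 130+267 > 283 → valid
(185,213,420): 185+213 ≤ 420 → not valid
(82,120,181): 82+120 > 181 → valid
(18,202,217): 18+202 > 217 → valid
3 of the 6 triples form a triangle.

3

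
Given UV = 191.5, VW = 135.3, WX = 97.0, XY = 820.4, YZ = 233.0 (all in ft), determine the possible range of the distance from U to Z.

The maximum is all hops collinear in one direction: 191.5 + 135.3 + 97.0 + 820.4 + 233.0 = 1477.2.
The longest hop is 820.4; the others sum to 656.8. Folding the others back against it leaves at least 820.4 − 656.8 = 163.6.

163.6 ≤ UZ ≤ 1477.2 ft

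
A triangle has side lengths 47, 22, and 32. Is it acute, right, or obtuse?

obtuse

Compare the square of the longest side to the sum of squares of the other two: 22² + 32² = 1508 < 2209 = 47².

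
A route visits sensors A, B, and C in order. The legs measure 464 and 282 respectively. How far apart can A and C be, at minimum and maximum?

By the triangle inequality, |464 − 282| ≤ AC ≤ 464 + 282.

182 ≤ AC ≤ 746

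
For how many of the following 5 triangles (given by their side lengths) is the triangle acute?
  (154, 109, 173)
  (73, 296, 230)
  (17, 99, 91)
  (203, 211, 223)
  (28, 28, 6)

3

(154,109,173): 109²+154² = 35597 > 29929 = 173² → acute
(73,296,230): 73²+230² = 58229 < 87616 = 296² → obtuse
(17,99,91): 17²+91² = 8570 < 9801 = 99² → obtuse
(203,211,223): 203²+211² = 85730 > 49729 = 223² → acute
(28,28,6): 6²+28² = 820 > 784 = 28² → acute
3 of the 5 are acute.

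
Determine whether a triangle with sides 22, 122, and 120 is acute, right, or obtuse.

Compare the square of the longest side to the sum of squares of the other two: 22² + 120² = 14884 = 122².

right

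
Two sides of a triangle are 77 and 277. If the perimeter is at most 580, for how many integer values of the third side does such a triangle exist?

26

Triangle inequality: 200 < x < 354. Perimeter ≤ 580 gives x ≤ 580 − 77 − 277 = 226.
So 200 < x ≤ 226; integers 201 through 226: 26 values.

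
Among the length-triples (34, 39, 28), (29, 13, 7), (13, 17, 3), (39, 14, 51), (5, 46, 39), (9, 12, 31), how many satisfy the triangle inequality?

2

(28,34,39): 28+34 > 39 → valid
(7,13,29): 7+13 ≤ 29 → not valid
(3,13,17): 3+13 ≤ 17 → not valid
(14,39,51): 14+39 > 51 → valid
(5,39,46): 5+39 ≤ 46 → not valid
(9,12,31): 9+12 ≤ 31 → not valid
2 of the 6 triples form a triangle.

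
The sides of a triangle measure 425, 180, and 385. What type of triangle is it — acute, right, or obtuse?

Compare the square of the longest side to the sum of squares of the other two: 180² + 385² = 180625 = 425².

right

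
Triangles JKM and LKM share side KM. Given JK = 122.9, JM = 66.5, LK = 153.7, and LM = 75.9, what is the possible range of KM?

From triangle JKM: |122.9 − 66.5| < KM < 122.9 + 66.5, i.e. 56.4 < KM < 189.4.
From triangle LKM: 77.8 < KM < 229.6.
Both must hold, so KM lies in the intersection.

77.8 < KM < 189.4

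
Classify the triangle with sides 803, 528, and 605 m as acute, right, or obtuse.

right

Compare the square of the longest side to the sum of squares of the other two: 528² + 605² = 644809 = 803².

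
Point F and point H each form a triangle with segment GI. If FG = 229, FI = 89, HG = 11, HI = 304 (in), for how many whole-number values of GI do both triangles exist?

From triangle FGI: 140 < GI < 318.
From triangle HGI: 293 < GI < 315.
Intersection: 293 < GI < 315, so integers 294 through 314: 21 values.

21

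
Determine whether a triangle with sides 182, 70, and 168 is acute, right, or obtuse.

Compare the square of the longest side to the sum of squares of the other two: 70² + 168² = 33124 = 182².

right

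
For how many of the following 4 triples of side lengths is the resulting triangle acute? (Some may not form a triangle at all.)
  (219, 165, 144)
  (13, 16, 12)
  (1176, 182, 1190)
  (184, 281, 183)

1

(219,165,144): 144²+165² = 47961 = 219² → right
(13,16,12): 12²+13² = 313 > 256 = 16² → acute
(1176,182,1190): 182²+1176² = 1416100 = 1190² → right
(184,281,183): 183²+184² = 67345 < 78961 = 281² → obtuse
1 of the 4 is acute.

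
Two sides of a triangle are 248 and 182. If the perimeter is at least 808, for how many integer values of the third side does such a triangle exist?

Triangle inequality: 66 < x < 430. Perimeter ≥ 808 gives x ≥ 808 − 248 − 182 = 378.
So 378 ≤ x < 430; integers 378 through 429: 52 values.

52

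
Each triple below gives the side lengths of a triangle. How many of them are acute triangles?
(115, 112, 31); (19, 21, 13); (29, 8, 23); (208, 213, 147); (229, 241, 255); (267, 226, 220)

5

(115,112,31): 31²+112² = 13505 > 13225 = 115² → acute
(19,21,13): 13²+19² = 530 > 441 = 21² → acute
(29,8,23): 8²+23² = 593 < 841 = 29² → obtuse
(208,213,147): 147²+208² = 64873 > 45369 = 213² → acute
(229,241,255): 229²+241² = 110522 > 65025 = 255² → acute
(267,226,220): 220²+226² = 99476 > 71289 = 267² → acute
5 of the 6 are acute.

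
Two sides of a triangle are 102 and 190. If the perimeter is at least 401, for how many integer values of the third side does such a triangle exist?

183

Triangle inequality: 88 < x < 292. Perimeter ≥ 401 gives x ≥ 401 − 102 − 190 = 109.
So 109 ≤ x < 292; integers 109 through 291: 183 values.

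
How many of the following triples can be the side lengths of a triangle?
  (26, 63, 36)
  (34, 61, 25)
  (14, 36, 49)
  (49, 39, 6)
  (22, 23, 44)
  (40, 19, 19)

2

(26,36,63): 26+36 ≤ 63 → not valid
(25,34,61): 25+34 ≤ 61 → not valid
(14,36,49): 14+36 > 49 → valid
(6,39,49): 6+39 ≤ 49 → not valid
(22,23,44): 22+23 > 44 → valid
(19,19,40): 19+19 ≤ 40 → not valid
2 of the 6 triples form a triangle.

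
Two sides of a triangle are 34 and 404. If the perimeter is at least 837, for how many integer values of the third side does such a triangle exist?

Triangle inequality: 370 < x < 438. Perimeter ≥ 837 gives x ≥ 837 − 34 − 404 = 399.
So 399 ≤ x < 438; integers 399 through 437: 39 values.

39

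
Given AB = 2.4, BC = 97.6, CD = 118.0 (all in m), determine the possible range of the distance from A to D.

The maximum is all hops collinear in one direction: 2.4 + 97.6 + 118.0 = 218.0.
The longest hop is 118.0; the others sum to 100.0. Folding the others back against it leaves at least 118.0 − 100.0 = 18.0.

18.0 ≤ AD ≤ 218.0 m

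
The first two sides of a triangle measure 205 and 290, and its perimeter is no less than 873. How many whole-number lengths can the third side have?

Triangle inequality: 85 < x < 495. Perimeter ≥ 873 gives x ≥ 873 − 205 − 290 = 378.
So 378 ≤ x < 495; integers 378 through 494: 117 values.

117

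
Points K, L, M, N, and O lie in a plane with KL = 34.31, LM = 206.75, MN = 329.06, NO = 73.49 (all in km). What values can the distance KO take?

14.51 ≤ KO ≤ 643.61 km

The maximum is all hops collinear in one direction: 34.31 + 206.75 + 329.06 + 73.49 = 643.61.
The longest hop is 329.06; the others sum to 314.55. Folding the others back against it leaves at least 329.06 − 314.55 = 14.51.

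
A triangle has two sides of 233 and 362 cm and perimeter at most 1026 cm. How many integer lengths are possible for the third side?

Triangle inequality: 129 < x < 595. Perimeter ≤ 1026 gives x ≤ 1026 − 233 − 362 = 431.
So 129 < x ≤ 431; integers 130 through 431: 302 values.

302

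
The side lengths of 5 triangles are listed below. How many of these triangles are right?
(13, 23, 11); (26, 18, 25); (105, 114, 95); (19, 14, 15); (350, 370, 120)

1

(13,23,11): 11²+13² = 290 < 529 = 23² → obtuse
(26,18,25): 18²+25² = 949 > 676 = 26² → acute
(105,114,95): 95²+105² = 20050 > 12996 = 114² → acute
(19,14,15): 14²+15² = 421 > 361 = 19² → acute
(350,370,120): 120²+350² = 136900 = 370² → right
1 of the 5 is right.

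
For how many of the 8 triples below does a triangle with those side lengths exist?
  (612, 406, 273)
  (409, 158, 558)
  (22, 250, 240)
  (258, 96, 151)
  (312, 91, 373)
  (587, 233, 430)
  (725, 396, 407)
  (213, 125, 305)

7

(273,406,612): 273+406 > 612 → valid
(158,409,558): 158+409 > 558 → valid
(22,240,250): 22+240 > 250 → valid
(96,151,258): 96+151 ≤ 258 → not valid
(91,312,373): 91+312 > 373 → valid
(233,430,587): 233+430 > 587 → valid
(396,407,725): 396+407 > 725 → valid
(125,213,305): 125+213 > 305 → valid
7 of the 8 triples form a triangle.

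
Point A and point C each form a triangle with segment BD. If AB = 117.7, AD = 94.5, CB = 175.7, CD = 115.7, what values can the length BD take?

From triangle ABD: |117.7 − 94.5| < BD < 117.7 + 94.5, i.e. 23.2 < BD < 212.2.
From triangle CBD: 60.0 < BD < 291.4.
Both must hold, so BD lies in the intersection.

60.0 < BD < 212.2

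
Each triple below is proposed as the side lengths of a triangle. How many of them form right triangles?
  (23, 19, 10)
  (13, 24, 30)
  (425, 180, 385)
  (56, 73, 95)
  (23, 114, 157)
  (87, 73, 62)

1

(23,19,10): 10²+19² = 461 < 529 = 23² → obtuse
(13,24,30): 13²+24² = 745 < 900 = 30² → obtuse
(425,180,385): 180²+385² = 180625 = 425² → right
(56,73,95): 56²+73² = 8465 < 9025 = 95² → obtuse
(23,114,157): 23+114 ≤ 157, not a triangle
(87,73,62): 62²+73² = 9173 > 7569 = 87² → acute
1 of the 6 is right.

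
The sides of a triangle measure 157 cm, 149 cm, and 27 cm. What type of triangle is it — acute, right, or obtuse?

obtuse

Compare the square of the longest side to the sum of squares of the other two: 27² + 149² = 22930 < 24649 = 157².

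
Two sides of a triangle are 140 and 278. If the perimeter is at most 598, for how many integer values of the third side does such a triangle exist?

42

Triangle inequality: 138 < x < 418. Perimeter ≤ 598 gives x ≤ 598 − 140 − 278 = 180.
So 138 < x ≤ 180; integers 139 through 180: 42 values.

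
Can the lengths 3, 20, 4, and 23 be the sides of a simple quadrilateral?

Yes

A quadrilateral exists iff every side is shorter than the sum of the others — equivalently, the longest side is less than the sum of the rest.
Longest side 23 < 27 (sum of the remaining 3), so yes.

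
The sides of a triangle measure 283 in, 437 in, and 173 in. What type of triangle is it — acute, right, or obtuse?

Compare the square of the longest side to the sum of squares of the other two: 173² + 283² = 110018 < 190969 = 437².

obtuse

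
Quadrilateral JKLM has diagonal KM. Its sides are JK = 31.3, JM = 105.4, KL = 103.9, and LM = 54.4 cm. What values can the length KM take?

From triangle JKM: |31.3 − 105.4| < KM < 31.3 + 105.4, i.e. 74.1 < KM < 136.7.
From triangle LKM: 49.5 < KM < 158.3.
Both must hold, so KM lies in the intersection.

74.1 < KM < 136.7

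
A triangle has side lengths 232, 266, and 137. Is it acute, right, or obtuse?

Compare the square of the longest side to the sum of squares of the other two: 137² + 232² = 72593 > 70756 = 266².

acute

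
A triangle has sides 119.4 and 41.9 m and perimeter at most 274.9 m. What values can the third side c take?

77.5 < c ≤ 113.6

Triangle inequality alone gives 77.5 < c < 161.3.
The perimeter condition gives c ≤ 274.9 − 119.4 − 41.9 = 113.6.
Intersecting the two: 77.5 < c ≤ 113.6.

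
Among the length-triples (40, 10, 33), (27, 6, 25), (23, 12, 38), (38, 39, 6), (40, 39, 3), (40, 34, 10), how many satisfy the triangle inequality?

5

(10,33,40): 10+33 > 40 → valid
(6,25,27): 6+25 > 27 → valid
(12,23,38): 12+23 ≤ 38 → not valid
(6,38,39): 6+38 > 39 → valid
(3,39,40): 3+39 > 40 → valid
(10,34,40): 10+34 > 40 → valid
5 of the 6 triples form a triangle.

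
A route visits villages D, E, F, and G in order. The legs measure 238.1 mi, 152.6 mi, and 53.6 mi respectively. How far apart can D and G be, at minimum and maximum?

The maximum is all hops collinear in one direction: 238.1 + 152.6 + 53.6 = 444.3.
The longest hop is 238.1; the others sum to 206.2. Folding the others back against it leaves at least 238.1 − 206.2 = 31.9.

31.9 ≤ DG ≤ 444.3 mi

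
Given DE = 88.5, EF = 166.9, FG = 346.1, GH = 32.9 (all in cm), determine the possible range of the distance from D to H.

The maximum is all hops collinear in one direction: 88.5 + 166.9 + 346.1 + 32.9 = 634.4.
The longest hop is 346.1; the others sum to 288.3. Folding the others back against it leaves at least 346.1 − 288.3 = 57.8.

57.8 ≤ DH ≤ 634.4 cm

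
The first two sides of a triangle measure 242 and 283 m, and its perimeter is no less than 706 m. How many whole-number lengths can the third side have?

344

Triangle inequality: 41 < x < 525. Perimeter ≥ 706 gives x ≥ 706 − 242 − 283 = 181.
So 181 ≤ x < 525; integers 181 through 524: 344 values.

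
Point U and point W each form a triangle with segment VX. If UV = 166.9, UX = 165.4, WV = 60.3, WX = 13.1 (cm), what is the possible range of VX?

From triangle UVX: |166.9 − 165.4| < VX < 166.9 + 165.4, i.e. 1.5 < VX < 332.3.
From triangle WVX: 47.2 < VX < 73.4.
Both must hold, so VX lies in the intersection.

47.2 < VX < 73.4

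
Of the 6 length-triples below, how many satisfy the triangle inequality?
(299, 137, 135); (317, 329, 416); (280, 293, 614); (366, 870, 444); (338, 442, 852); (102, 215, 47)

(135,137,299): 135+137 ≤ 299 → not valid
(317,329,416): 317+329 > 416 → valid
(280,293,614): 280+293 ≤ 614 → not valid
(366,444,870): 366+444 ≤ 870 → not valid
(338,442,852): 338+442 ≤ 852 → not valid
(47,102,215): 47+102 ≤ 215 → not valid
1 of the 6 triples forms a triangle.

1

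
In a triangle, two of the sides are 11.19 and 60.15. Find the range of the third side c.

48.96 < c < 71.34

By the triangle inequality, c must be less than 11.19 + 60.15 = 71.34 and greater than |11.19 − 60.15| = 48.96.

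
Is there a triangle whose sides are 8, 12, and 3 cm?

The longest side is 12, but the other two sum to only 11.
11 < 12, so the triangle inequality fails.

No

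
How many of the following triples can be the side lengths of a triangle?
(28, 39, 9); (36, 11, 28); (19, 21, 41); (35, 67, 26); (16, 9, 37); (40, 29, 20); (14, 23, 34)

3

(9,28,39): 9+28 ≤ 39 → not valid
(11,28,36): 11+28 > 36 → valid
(19,21,41): 19+21 ≤ 41 → not valid
(26,35,67): 26+35 ≤ 67 → not valid
(9,16,37): 9+16 ≤ 37 → not valid
(20,29,40): 20+29 > 40 → valid
(14,23,34): 14+23 > 34 → valid
3 of the 7 triples form a triangle.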